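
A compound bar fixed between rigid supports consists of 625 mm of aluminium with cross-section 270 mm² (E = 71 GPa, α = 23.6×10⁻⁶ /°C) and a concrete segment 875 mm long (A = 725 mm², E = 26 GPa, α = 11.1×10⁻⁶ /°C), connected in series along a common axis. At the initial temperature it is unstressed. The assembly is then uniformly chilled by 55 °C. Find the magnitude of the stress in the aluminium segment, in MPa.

σ ≈ 63.1 MPa (tensile)

Free thermal contraction of the whole bar: Σ αᵢΔT Lᵢ = 23.6×10⁻⁶×55×625 + 11.1×10⁻⁶×55×875 = 1.345 mm.
The rigid supports impose zero overall length change; the single axial force P common to all segments must satisfy P Σ Lᵢ/(AᵢEᵢ) = δ_free.
The series flexibility is Σ Lᵢ/(AᵢEᵢ) = 625/(270×71×10³) + 875/(725×26×10³) = 7.902×10⁻⁵ mm/N.
So P = 1.345 / 7.902×10⁻⁵ = 17.03 kN, tensile.
σ_{aluminium} = P / A = 17030 / 270 = 63.06 MPa.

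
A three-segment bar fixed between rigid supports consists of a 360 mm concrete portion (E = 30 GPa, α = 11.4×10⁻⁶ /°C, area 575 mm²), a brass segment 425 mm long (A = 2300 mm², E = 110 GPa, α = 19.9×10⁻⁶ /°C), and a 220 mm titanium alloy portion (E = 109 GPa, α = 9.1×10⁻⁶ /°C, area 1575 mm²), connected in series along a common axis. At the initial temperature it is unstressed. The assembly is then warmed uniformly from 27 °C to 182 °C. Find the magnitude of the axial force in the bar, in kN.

Free thermal expansion of the whole bar: Σ αᵢΔT Lᵢ = 11.4×10⁻⁶×155×360 + 19.9×10⁻⁶×155×425 + 9.1×10⁻⁶×155×220 = 2.257 mm.
Since the ends are fixed, an axial force P builds up, equal in every segment, with P · Σ Lᵢ/(AᵢEᵢ) = δ_free.
Σ Lᵢ/(AᵢEᵢ) = 360/(575×30×10³) + 425/(2300×110×10³) + 220/(1575×109×10³) = 2.383×10⁻⁵ mm/N.
Hence P = δ_free / Σ(L/AE) = 2.257/2.383×10⁻⁵ = 94.72 kN (compressive).

P ≈ 94.7 kN (compressive)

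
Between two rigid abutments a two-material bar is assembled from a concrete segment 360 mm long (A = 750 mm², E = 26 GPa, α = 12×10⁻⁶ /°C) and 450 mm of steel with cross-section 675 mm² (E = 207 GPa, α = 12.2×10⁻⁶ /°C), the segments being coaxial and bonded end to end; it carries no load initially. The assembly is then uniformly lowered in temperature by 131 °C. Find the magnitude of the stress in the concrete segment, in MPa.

σ ≈ 79 MPa (tensile)

If the supports were absent, the total length change would be Σ αᵢΔT Lᵢ = 12×10⁻⁶×131×360 + 12.2×10⁻⁶×131×450 = 1.285 mm.
The rigid supports impose zero overall length change; the single axial force P common to all segments must satisfy P Σ Lᵢ/(AᵢEᵢ) = δ_free.
The series flexibility is Σ Lᵢ/(AᵢEᵢ) = 360/(750×26×10³) + 450/(675×207×10³) = 2.168×10⁻⁵ mm/N.
P = 1.285 / 2.168×10⁻⁵ = 59270 N = 59.27 kN, tensile.
σ_{concrete} = P / A = 59270 / 750 = 79.03 MPa.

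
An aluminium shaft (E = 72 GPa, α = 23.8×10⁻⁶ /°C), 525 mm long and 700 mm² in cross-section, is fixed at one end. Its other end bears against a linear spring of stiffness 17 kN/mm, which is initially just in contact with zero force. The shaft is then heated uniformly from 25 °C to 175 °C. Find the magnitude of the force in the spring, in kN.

P ≈ 27.1 kN

Free thermal expansion: δ_free = αΔT L = 23.8×10⁻⁶ × 150 × 525 = 1.874 mm.
Let P be the compressive force at the spring. The shaft shortens elastically by PL/(AE) and the spring compresses by P/k; together these equal δ_free.
So P = δ_free / [L/(AE) + 1/k] = 1.874 / [ 525/(700×72×10³) + 1/(17×10³) ].
P = 1.874 / 6.924×10⁻⁵ = 27070 N.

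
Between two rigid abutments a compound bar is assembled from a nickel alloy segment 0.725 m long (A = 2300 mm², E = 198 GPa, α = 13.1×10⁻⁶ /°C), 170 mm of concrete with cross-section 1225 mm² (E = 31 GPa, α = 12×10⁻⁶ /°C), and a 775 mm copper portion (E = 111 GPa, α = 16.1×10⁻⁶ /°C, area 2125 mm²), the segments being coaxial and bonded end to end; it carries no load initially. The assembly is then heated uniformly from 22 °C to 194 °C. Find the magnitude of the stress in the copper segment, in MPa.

σ ≈ 208 MPa (compressive)

With the walls removed the bar would change length by δ_free = Σ αᵢΔT Lᵢ = 13.1×10⁻⁶×172×725 + 12×10⁻⁶×172×170 + 16.1×10⁻⁶×172×775 = 4.131 mm.
The rigid supports impose zero overall length change; the single axial force P common to all segments must satisfy P Σ Lᵢ/(AᵢEᵢ) = δ_free.
The series flexibility is Σ Lᵢ/(AᵢEᵢ) = 725/(2300×198×10³) + 170/(1225×31×10³) + 775/(2125×111×10³) = 9.354×10⁻⁶ mm/N.
Hence P = δ_free / Σ(L/AE) = 4.131/9.354×10⁻⁶ = 441.6 kN (compressive).
σ_{copper} = P / A = 441600 / 2125 = 207.8 MPa.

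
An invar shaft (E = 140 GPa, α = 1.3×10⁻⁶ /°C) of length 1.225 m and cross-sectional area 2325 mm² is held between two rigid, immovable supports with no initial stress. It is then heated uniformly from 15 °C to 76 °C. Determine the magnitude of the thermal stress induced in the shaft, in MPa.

σ ≈ 11.1 MPa (compressive)

The supports are rigid, so the total axial strain is zero. The restrained thermal strain is ε = αΔT = 1.3×10⁻⁶ × 61 = 79.3×10⁻⁶.
σ = EαΔT = 140×10³ × 1.3×10⁻⁶ × 61 = 11.1 MPa (compressive; the shaft is trying to expand).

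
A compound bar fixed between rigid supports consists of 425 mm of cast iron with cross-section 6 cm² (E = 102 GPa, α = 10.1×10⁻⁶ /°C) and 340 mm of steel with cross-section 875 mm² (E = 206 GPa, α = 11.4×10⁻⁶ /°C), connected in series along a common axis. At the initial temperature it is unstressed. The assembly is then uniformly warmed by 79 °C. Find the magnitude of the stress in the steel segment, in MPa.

σ ≈ 83.5 MPa (compressive)

Free thermal expansion of the whole bar: Σ αᵢΔT Lᵢ = 10.1×10⁻⁶×79×425 + 11.4×10⁻⁶×79×340 = 0.6453 mm.
The rigid supports impose zero overall length change; the single axial force P common to all segments must satisfy P Σ Lᵢ/(AᵢEᵢ) = δ_free.
The series flexibility is Σ Lᵢ/(AᵢEᵢ) = 425/(600×102×10³) + 340/(875×206×10³) = 8.831×10⁻⁶ mm/N.
P = 0.6453 / 8.831×10⁻⁶ = 73080 N = 73.08 kN, compressive.
σ_{steel} = P / A = 73080 / 875 = 83.52 MPa.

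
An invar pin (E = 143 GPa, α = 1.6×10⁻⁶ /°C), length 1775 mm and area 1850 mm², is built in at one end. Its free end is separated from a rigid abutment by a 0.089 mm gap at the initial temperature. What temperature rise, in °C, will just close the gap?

Contact occurs when the free expansion equals the gap: αΔT L = 0.089 mm.
So ΔT = g/(αL) = 0.089/(1.6×10⁻⁶ × 1775) = 31.34 °C.

ΔT ≈ 31.3 °C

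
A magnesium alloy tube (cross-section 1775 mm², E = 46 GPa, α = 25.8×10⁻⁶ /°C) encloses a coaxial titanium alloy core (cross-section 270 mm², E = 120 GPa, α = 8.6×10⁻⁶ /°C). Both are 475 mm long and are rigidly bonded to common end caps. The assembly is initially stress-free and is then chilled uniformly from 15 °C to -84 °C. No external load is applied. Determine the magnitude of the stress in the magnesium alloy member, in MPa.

σ ≈ 22.3 MPa (tensile)

The magnesium alloy has the larger α, so on cooling it would change length more than the titanium alloy if both were free. The rigid plates force a common final length, so the magnesium alloy is put into tension and the titanium alloy into compression, with equal and opposite forces P (no external load).
Equating the net (thermal + elastic) strains gives |α₁ − α₂|·ΔT = P·[1/(A₁E₁) + 1/(A₂E₂)].
|α₁ − α₂|·ΔT = 17.2×10⁻⁶ × 99 = 0.001703.
1/(A₁E₁) + 1/(A₂E₂) = 1/(1775×46×10³) + 1/(270×120×10³) = 4.311×10⁻⁸ N⁻¹.
P = 0.001703 / 4.311×10⁻⁸ = 39500 N = 39.5 kN.
σ_{magnesium alloy} = P/A₁ = 39500/1775 = 22.25 MPa, tensile.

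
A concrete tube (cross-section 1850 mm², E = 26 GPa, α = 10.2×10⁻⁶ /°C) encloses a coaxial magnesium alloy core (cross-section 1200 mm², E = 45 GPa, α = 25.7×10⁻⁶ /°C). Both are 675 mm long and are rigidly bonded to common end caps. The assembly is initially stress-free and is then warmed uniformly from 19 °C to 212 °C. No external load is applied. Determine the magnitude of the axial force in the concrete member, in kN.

Equilibrium of a rigid end plate with no external load gives equal and opposite internal forces ±P in the two members. Since α_{magnesium alloy} > α_{concrete}, heating drives the magnesium alloy into compression and the concrete into tension.
Compatibility of the two members (thermal + elastic change equal): (α₁ − α₂)ΔT = P·[1/(A₁E₁) + 1/(A₂E₂)].
|α₁ − α₂|·ΔT = 15.5×10⁻⁶ × 193 = 0.002992.
1/(A₁E₁) + 1/(A₂E₂) = 1/(1850×26×10³) + 1/(1200×45×10³) = 3.931×10⁻⁸ N⁻¹.
P = 0.002992 / 3.931×10⁻⁸ = 76100 N = 76.1 kN.

P ≈ 76.1 kN (tensile in the concrete)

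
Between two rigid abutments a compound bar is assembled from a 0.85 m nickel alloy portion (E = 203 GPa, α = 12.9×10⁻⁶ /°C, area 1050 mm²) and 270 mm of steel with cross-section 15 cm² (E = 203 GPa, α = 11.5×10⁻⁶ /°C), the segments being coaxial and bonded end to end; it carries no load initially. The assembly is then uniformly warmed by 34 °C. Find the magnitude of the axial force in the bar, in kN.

With the walls removed the bar would change length by δ_free = Σ αᵢΔT Lᵢ = 12.9×10⁻⁶×34×850 + 11.5×10⁻⁶×34×270 = 0.4784 mm.
The walls prevent any net length change, so an axial force P (same in every segment) develops. Compatibility: P · Σ Lᵢ/(AᵢEᵢ) = δ_free.
Σ Lᵢ/(AᵢEᵢ) = 850/(1050×203×10³) + 270/(1500×203×10³) = 4.875×10⁻⁶ mm/N.
Hence P = δ_free / Σ(L/AE) = 0.4784/4.875×10⁻⁶ = 98.14 kN (compressive).

P ≈ 98.1 kN (compressive)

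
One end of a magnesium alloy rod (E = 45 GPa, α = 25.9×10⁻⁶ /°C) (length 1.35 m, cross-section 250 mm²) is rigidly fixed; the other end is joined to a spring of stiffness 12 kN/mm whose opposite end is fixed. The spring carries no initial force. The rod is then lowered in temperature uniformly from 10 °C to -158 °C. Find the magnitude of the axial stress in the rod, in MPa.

σ ≈ 116 MPa (tensile)

The unrestrained thermal change is αΔT L = 25.9×10⁻⁶ × 168 × 1350 = 5.874 mm.
With a force P in the spring, the elastic change of the rod is PL/(AE) and that of the spring is P/k; compatibility requires their sum to equal δ_free.
P [ L/(AE) + 1/k ] = δ_free → P [ 1350/(250×45×10³) + 1/(12×10³) ] = 5.874.
P = 5.874 / 0.0002033 = 28890 N.
σ = P/A = 28890/250 = 115.6 MPa.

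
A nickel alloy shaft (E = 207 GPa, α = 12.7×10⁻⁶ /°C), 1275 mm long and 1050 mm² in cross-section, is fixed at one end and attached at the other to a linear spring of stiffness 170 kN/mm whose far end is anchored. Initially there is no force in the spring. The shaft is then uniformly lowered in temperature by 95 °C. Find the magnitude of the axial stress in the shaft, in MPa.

The unrestrained thermal change is αΔT L = 12.7×10⁻⁶ × 95 × 1275 = 1.538 mm.
Let P be the tensile force in the spring. The shaft extends elastically by PL/(AE) and the spring stretches by P/k; together these equal δ_free.
P [ L/(AE) + 1/k ] = δ_free → P [ 1275/(1050×207×10³) + 1/(170×10³) ] = 1.538.
P = 1.538 / 1.175×10⁻⁵ = 130900 N.
σ = P/A = 130900/1050 = 124.7 MPa.

σ ≈ 125 MPa (tensile)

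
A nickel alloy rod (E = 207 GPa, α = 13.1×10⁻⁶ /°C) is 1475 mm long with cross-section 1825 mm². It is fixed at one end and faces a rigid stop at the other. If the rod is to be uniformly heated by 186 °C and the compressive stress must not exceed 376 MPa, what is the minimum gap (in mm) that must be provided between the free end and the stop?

g ≈ 0.915 mm

Free expansion if unrestrained: δ_free = αΔT L = 13.1×10⁻⁶ × 186 × 1475 = 3.594 mm.
A stress of 376 MPa corresponds to the wall pushing the rod back by σL/E = 376×1475/(207×10³) = 2.679 mm.
The gap must absorb the remainder: g_min = 3.594 − 2.679 = 0.9148 mm.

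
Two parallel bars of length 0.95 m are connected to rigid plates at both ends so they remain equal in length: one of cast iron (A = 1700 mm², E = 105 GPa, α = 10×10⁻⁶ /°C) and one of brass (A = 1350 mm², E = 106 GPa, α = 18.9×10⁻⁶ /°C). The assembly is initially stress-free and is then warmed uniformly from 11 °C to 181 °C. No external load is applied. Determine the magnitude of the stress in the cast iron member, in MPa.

The brass has the larger α, so on heating it would change length more than the cast iron if both were free. The rigid plates force a common final length, so the brass is put into compression and the cast iron into tension, with equal and opposite forces P (no external load).
Compatibility of the two members (thermal + elastic change equal): (α₁ − α₂)ΔT = P·[1/(A₁E₁) + 1/(A₂E₂)].
|α₁ − α₂|·ΔT = 8.9×10⁻⁶ × 170 = 0.001513.
1/(A₁E₁) + 1/(A₂E₂) = 1/(1700×105×10³) + 1/(1350×106×10³) = 1.259×10⁻⁸ N⁻¹.
So P = 0.001513 / 1.259×10⁻⁸ = 120.2 kN.
σ_{cast iron} = P/A₁ = 120200/1700 = 70.69 MPa, tensile.

σ ≈ 70.7 MPa (tensile)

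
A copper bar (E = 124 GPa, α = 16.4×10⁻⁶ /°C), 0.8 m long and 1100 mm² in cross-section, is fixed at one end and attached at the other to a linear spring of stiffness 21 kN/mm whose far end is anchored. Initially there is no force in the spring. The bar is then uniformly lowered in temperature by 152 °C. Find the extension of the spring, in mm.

Free thermal contraction: δ_free = αΔT L = 16.4×10⁻⁶ × 152 × 800 = 1.994 mm.
Let P be the tensile force in the spring. The bar extends elastically by PL/(AE) and the spring stretches by P/k; together these equal δ_free.
P [ L/(AE) + 1/k ] = δ_free → P [ 800/(1100×124×10³) + 1/(21×10³) ] = 1.994.
P = 1.994 / 5.348×10⁻⁵ = 37290 N.
Spring extension = P/k = 37290/(21×10³) = 1.776 mm.

δ ≈ 1.78 mm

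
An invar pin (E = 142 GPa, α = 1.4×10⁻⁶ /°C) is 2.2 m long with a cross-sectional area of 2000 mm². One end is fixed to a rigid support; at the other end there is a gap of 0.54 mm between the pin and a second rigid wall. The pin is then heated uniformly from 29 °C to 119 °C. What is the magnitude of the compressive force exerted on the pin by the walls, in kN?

Unrestrained expansion: δ_free = αΔT L = 1.4×10⁻⁶ × 90 × 2200 = 0.2772 mm.
Since δ_free = 0.277 mm is less than the 0.54 mm gap, the pin never touches the wall. No axial force develops.

P ≈ 0 kN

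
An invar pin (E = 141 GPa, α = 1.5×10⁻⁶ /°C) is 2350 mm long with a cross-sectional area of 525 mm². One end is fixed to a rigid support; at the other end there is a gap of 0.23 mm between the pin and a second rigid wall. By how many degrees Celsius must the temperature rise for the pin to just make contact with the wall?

The gap closes when αΔT L = 0.23 mm, since the pin is still unstressed at that instant.
ΔT = 0.23 / (1.5×10⁻⁶ × 2350) = 65.25 °C.

ΔT ≈ 65.2 °C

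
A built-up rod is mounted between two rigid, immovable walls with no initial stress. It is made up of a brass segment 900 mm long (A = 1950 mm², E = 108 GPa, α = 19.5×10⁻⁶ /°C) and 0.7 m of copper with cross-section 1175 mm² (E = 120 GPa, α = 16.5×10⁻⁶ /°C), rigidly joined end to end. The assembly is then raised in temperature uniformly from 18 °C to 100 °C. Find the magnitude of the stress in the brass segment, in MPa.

With the walls removed the bar would change length by δ_free = Σ αᵢΔT Lᵢ = 19.5×10⁻⁶×82×900 + 16.5×10⁻⁶×82×700 = 2.386 mm.
The rigid supports impose zero overall length change; the single axial force P common to all segments must satisfy P Σ Lᵢ/(AᵢEᵢ) = δ_free.
Σ Lᵢ/(AᵢEᵢ) = 900/(1950×108×10³) + 700/(1175×120×10³) = 9.238×10⁻⁶ mm/N.
Hence P = δ_free / Σ(L/AE) = 2.386/9.238×10⁻⁶ = 258.3 kN (compressive).
σ_{brass} = P / A = 258300 / 1950 = 132.5 MPa.

σ ≈ 132 MPa (compressive)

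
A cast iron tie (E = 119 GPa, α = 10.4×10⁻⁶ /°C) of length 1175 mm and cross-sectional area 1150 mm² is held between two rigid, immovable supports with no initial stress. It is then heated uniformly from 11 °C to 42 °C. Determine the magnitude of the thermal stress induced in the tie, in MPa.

σ ≈ 38.4 MPa (compressive)

Because both ends are immovable the net strain is zero, and the suppressed thermal strain is αΔT = 10.4×10⁻⁶ × 31 = 322.4×10⁻⁶.
Hence σ = E·αΔT = 119×10³ × 322.4×10⁻⁶ = 38.37 MPa, compressive.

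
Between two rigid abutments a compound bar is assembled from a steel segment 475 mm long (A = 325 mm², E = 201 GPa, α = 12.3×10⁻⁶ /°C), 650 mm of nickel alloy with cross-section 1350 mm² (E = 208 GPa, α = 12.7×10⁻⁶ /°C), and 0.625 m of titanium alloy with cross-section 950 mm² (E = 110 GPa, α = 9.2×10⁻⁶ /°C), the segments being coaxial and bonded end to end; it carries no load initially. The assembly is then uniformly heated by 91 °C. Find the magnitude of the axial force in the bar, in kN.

With the walls removed the bar would change length by δ_free = Σ αᵢΔT Lᵢ = 12.3×10⁻⁶×91×475 + 12.7×10⁻⁶×91×650 + 9.2×10⁻⁶×91×625 = 1.806 mm.
The rigid supports impose zero overall length change; the single axial force P common to all segments must satisfy P Σ Lᵢ/(AᵢEᵢ) = δ_free.
The series flexibility is Σ Lᵢ/(AᵢEᵢ) = 475/(325×201×10³) + 650/(1350×208×10³) + 625/(950×110×10³) = 1.557×10⁻⁵ mm/N.
So P = 1.806 / 1.557×10⁻⁵ = 116 kN, compressive.

P ≈ 116 kN (compressive)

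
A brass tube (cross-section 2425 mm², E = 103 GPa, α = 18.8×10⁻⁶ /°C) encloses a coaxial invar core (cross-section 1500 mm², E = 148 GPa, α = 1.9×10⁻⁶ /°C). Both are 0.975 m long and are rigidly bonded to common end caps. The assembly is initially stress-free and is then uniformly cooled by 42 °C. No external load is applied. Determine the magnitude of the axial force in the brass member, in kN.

P ≈ 83.4 kN (tensile in the brass)

Both members must finish at the same length. With the larger α, the brass tends to over-contract; the plates restrain it, putting the brass in tension and the invar in compression. With no external load the two internal forces are equal and opposite, magnitude P.
Setting the final lengths equal and cancelling L: (α₁ − α₂)ΔT = P/(A₁E₁) + P/(A₂E₂).
|α₁ − α₂|·ΔT = 16.9×10⁻⁶ × 42 = 0.0007098.
1/(A₁E₁) + 1/(A₂E₂) = 1/(2425×103×10³) + 1/(1500×148×10³) = 8.508×10⁻⁹ N⁻¹.
So P = 0.0007098 / 8.508×10⁻⁹ = 83.43 kN.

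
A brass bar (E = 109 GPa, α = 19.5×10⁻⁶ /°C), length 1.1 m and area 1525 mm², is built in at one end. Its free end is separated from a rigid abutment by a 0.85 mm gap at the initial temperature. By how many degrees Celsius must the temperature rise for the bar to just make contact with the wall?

Contact occurs when the free expansion equals the gap: αΔT L = 0.85 mm.
So ΔT = g/(αL) = 0.85/(19.5×10⁻⁶ × 1100) = 39.63 °C.

ΔT ≈ 39.6 °C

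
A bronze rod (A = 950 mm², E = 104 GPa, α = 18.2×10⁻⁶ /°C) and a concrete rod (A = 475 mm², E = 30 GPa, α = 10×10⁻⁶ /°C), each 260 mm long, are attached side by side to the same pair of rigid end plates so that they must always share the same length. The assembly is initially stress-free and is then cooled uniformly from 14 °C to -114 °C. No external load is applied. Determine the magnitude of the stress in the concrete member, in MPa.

Both members must finish at the same length. With the larger α, the bronze tends to over-contract; the plates restrain it, putting the bronze in tension and the concrete in compression. With no external load the two internal forces are equal and opposite, magnitude P.
Compatibility of the two members (thermal + elastic change equal): (α₁ − α₂)ΔT = P·[1/(A₁E₁) + 1/(A₂E₂)].
|α₁ − α₂|·ΔT = 8.2×10⁻⁶ × 128 = 0.00105.
1/(A₁E₁) + 1/(A₂E₂) = 1/(950×104×10³) + 1/(475×30×10³) = 8.03×10⁻⁸ N⁻¹.
So P = 0.00105 / 8.03×10⁻⁸ = 13.07 kN.
σ_{concrete} = P/A₂ = 13070/475 = 27.52 MPa, compressive.

σ ≈ 27.5 MPa (compressive)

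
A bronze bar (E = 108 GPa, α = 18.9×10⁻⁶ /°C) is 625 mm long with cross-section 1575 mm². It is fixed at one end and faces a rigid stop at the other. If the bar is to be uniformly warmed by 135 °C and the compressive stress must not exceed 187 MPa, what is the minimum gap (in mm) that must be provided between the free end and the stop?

g ≈ 0.513 mm

Free expansion if unrestrained: δ_free = αΔT L = 18.9×10⁻⁶ × 135 × 625 = 1.595 mm.
A stress of 187 MPa corresponds to the wall pushing the bar back by σL/E = 187×625/(108×10³) = 1.082 mm.
The gap must absorb the remainder: g_min = 1.595 − 1.082 = 0.5125 mm.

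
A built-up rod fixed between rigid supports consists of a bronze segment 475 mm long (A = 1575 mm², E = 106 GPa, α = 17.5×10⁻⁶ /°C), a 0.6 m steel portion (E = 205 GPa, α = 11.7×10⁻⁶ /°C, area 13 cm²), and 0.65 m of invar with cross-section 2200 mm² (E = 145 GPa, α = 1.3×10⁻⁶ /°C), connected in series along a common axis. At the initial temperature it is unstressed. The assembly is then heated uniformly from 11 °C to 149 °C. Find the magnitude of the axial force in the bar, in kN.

P ≈ 313 kN (compressive)

With the walls removed the bar would change length by δ_free = Σ αᵢΔT Lᵢ = 17.5×10⁻⁶×138×475 + 11.7×10⁻⁶×138×600 + 1.3×10⁻⁶×138×650 = 2.232 mm.
The rigid supports impose zero overall length change; the single axial force P common to all segments must satisfy P Σ Lᵢ/(AᵢEᵢ) = δ_free.
Σ Lᵢ/(AᵢEᵢ) = 475/(1575×106×10³) + 600/(1300×205×10³) + 650/(2200×145×10³) = 7.134×10⁻⁶ mm/N.
P = 2.232 / 7.134×10⁻⁶ = 312900 N = 312.9 kN, compressive.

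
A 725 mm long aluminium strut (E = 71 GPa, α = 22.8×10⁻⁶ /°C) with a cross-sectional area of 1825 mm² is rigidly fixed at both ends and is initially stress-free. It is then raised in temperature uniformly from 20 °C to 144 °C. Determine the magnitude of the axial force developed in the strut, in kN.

The ends cannot move, so σ = EαΔT = 71×10³ × 22.8×10⁻⁶ × 124 = 200.7 MPa.
P = AEαΔT = 1825 × 71×10³ × 22.8×10⁻⁶ × 124 = 366.3 kN (compressive).

P ≈ 366 kN (compressive)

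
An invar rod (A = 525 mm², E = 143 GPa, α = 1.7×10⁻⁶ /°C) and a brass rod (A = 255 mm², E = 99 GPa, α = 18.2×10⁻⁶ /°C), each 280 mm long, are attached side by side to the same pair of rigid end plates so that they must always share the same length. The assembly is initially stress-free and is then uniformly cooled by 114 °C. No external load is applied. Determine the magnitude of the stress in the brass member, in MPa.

σ ≈ 139 MPa (tensile)

The brass has the larger α, so on cooling it would change length more than the invar if both were free. The rigid plates force a common final length, so the brass is put into tension and the invar into compression, with equal and opposite forces P (no external load).
Setting the final lengths equal and cancelling L: (α₁ − α₂)ΔT = P/(A₁E₁) + P/(A₂E₂).
|α₁ − α₂|·ΔT = 16.5×10⁻⁶ × 114 = 0.001881.
1/(A₁E₁) + 1/(A₂E₂) = 1/(525×143×10³) + 1/(255×99×10³) = 5.293×10⁻⁸ N⁻¹.
P = 0.001881 / 5.293×10⁻⁸ = 35540 N = 35.54 kN.
σ_{brass} = P/A₂ = 35540/255 = 139.4 MPa, tensile.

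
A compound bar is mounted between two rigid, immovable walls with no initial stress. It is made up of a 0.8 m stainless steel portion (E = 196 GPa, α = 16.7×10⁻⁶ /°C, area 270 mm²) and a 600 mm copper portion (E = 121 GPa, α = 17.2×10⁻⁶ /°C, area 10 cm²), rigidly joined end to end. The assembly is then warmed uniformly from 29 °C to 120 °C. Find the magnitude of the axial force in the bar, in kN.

P ≈ 107 kN (compressive)

With the walls removed the bar would change length by δ_free = Σ αᵢΔT Lᵢ = 16.7×10⁻⁶×91×800 + 17.2×10⁻⁶×91×600 = 2.155 mm.
The walls prevent any net length change, so an axial force P (same in every segment) develops. Compatibility: P · Σ Lᵢ/(AᵢEᵢ) = δ_free.
The series flexibility is Σ Lᵢ/(AᵢEᵢ) = 800/(270×196×10³) + 600/(1000×121×10³) = 2.008×10⁻⁵ mm/N.
Hence P = δ_free / Σ(L/AE) = 2.155/2.008×10⁻⁵ = 107.3 kN (compressive).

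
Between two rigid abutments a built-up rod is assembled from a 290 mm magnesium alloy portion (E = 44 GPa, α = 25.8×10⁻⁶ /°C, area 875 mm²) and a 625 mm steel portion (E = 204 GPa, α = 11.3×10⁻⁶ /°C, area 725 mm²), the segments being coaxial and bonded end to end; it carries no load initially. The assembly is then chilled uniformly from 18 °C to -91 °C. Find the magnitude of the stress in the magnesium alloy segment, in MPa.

σ ≈ 154 MPa (tensile)

Free thermal contraction of the whole bar: Σ αᵢΔT Lᵢ = 25.8×10⁻⁶×109×290 + 11.3×10⁻⁶×109×625 = 1.585 mm.
The walls prevent any net length change, so an axial force P (same in every segment) develops. Compatibility: P · Σ Lᵢ/(AᵢEᵢ) = δ_free.
Σ Lᵢ/(AᵢEᵢ) = 290/(875×44×10³) + 625/(725×204×10³) = 1.176×10⁻⁵ mm/N.
Hence P = δ_free / Σ(L/AE) = 1.585/1.176×10⁻⁵ = 134.8 kN (tensile).
σ_{magnesium alloy} = P / A = 134800 / 875 = 154.1 MPa.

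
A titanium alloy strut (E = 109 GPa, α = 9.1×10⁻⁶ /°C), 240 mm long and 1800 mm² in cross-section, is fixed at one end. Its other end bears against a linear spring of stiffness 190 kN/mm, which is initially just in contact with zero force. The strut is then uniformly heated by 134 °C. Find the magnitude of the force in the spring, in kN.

P ≈ 45.1 kN

Free thermal expansion: δ_free = αΔT L = 9.1×10⁻⁶ × 134 × 240 = 0.2927 mm.
With a force P in the spring, the elastic change of the strut is PL/(AE) and that of the spring is P/k; compatibility requires their sum to equal δ_free.
P [ L/(AE) + 1/k ] = δ_free → P [ 240/(1800×109×10³) + 1/(190×10³) ] = 0.2927.
P = 0.2927 / 6.486×10⁻⁶ = 45120 N.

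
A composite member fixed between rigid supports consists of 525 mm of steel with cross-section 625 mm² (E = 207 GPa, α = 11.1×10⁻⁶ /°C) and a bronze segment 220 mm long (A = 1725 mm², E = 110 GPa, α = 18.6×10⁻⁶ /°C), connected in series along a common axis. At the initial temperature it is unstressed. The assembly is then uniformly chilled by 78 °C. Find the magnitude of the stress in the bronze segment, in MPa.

σ ≈ 86 MPa (tensile)

With the walls removed the bar would change length by δ_free = Σ αᵢΔT Lᵢ = 11.1×10⁻⁶×78×525 + 18.6×10⁻⁶×78×220 = 0.7737 mm.
Since the ends are fixed, an axial force P builds up, equal in every segment, with P · Σ Lᵢ/(AᵢEᵢ) = δ_free.
The series flexibility is Σ Lᵢ/(AᵢEᵢ) = 525/(625×207×10³) + 220/(1725×110×10³) = 5.217×10⁻⁶ mm/N.
Hence P = δ_free / Σ(L/AE) = 0.7737/5.217×10⁻⁶ = 148.3 kN (tensile).
σ_{bronze} = P / A = 148300 / 1725 = 85.97 MPa.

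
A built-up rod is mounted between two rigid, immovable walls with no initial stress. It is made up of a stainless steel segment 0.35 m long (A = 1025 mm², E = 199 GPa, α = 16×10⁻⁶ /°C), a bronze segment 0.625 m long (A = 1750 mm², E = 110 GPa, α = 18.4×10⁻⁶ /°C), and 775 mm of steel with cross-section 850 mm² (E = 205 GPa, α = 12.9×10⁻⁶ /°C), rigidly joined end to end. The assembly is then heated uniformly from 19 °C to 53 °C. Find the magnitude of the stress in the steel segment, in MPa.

Free thermal expansion of the whole bar: Σ αᵢΔT Lᵢ = 16×10⁻⁶×34×350 + 18.4×10⁻⁶×34×625 + 12.9×10⁻⁶×34×775 = 0.9213 mm.
The rigid supports impose zero overall length change; the single axial force P common to all segments must satisfy P Σ Lᵢ/(AᵢEᵢ) = δ_free.
The series flexibility is Σ Lᵢ/(AᵢEᵢ) = 350/(1025×199×10³) + 625/(1750×110×10³) + 775/(850×205×10³) = 9.41×10⁻⁶ mm/N.
So P = 0.9213 / 9.41×10⁻⁶ = 97.91 kN, compressive.
σ_{steel} = P / A = 97910 / 850 = 115.2 MPa.

σ ≈ 115 MPa (compressive)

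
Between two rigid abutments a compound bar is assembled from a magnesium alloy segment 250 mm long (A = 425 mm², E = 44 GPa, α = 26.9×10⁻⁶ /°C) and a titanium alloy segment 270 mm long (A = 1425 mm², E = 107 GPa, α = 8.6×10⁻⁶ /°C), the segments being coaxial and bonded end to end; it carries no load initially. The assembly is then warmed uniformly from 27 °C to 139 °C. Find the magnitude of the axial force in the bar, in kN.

If the supports were absent, the total length change would be Σ αᵢΔT Lᵢ = 26.9×10⁻⁶×112×250 + 8.6×10⁻⁶×112×270 = 1.013 mm.
Since the ends are fixed, an axial force P builds up, equal in every segment, with P · Σ Lᵢ/(AᵢEᵢ) = δ_free.
The series flexibility is Σ Lᵢ/(AᵢEᵢ) = 250/(425×44×10³) + 270/(1425×107×10³) = 1.514×10⁻⁵ mm/N.
P = 1.013 / 1.514×10⁻⁵ = 66930 N = 66.93 kN, compressive.

P ≈ 66.9 kN (compressive)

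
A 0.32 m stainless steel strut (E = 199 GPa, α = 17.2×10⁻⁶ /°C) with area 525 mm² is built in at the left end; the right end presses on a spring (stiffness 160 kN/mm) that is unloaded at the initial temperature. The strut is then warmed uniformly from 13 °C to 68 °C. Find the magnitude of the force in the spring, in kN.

If the spring were absent the strut would lengthen by αΔT L = 17.2×10⁻⁶ × 55 × 320 = 0.3027 mm.
Let P be the compressive force at the spring. The strut shortens elastically by PL/(AE) and the spring compresses by P/k; together these equal δ_free.
P [ L/(AE) + 1/k ] = δ_free → P [ 320/(525×199×10³) + 1/(160×10³) ] = 0.3027.
P = 0.3027 / 9.313×10⁻⁶ = 32510 N.

P ≈ 32.5 kN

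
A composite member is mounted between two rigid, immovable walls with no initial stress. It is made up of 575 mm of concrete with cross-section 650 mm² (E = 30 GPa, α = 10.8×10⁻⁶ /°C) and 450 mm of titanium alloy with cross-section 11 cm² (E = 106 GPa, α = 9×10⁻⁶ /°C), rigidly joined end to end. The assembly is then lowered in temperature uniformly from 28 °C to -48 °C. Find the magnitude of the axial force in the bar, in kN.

P ≈ 23.4 kN (tensile)

If the supports were absent, the total length change would be Σ αᵢΔT Lᵢ = 10.8×10⁻⁶×76×575 + 9×10⁻⁶×76×450 = 0.7798 mm.
Since the ends are fixed, an axial force P builds up, equal in every segment, with P · Σ Lᵢ/(AᵢEᵢ) = δ_free.
Σ Lᵢ/(AᵢEᵢ) = 575/(650×30×10³) + 450/(1100×106×10³) = 3.335×10⁻⁵ mm/N.
Hence P = δ_free / Σ(L/AE) = 0.7798/3.335×10⁻⁵ = 23.38 kN (tensile).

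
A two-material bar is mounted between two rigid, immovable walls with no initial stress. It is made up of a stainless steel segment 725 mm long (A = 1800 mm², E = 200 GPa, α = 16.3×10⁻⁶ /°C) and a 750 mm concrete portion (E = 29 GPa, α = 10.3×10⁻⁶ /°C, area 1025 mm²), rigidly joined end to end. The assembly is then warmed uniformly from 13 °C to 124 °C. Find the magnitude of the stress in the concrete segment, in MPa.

σ ≈ 77.7 MPa (compressive)

With the walls removed the bar would change length by δ_free = Σ αᵢΔT Lᵢ = 16.3×10⁻⁶×111×725 + 10.3×10⁻⁶×111×750 = 2.169 mm.
The rigid supports impose zero overall length change; the single axial force P common to all segments must satisfy P Σ Lᵢ/(AᵢEᵢ) = δ_free.
The series flexibility is Σ Lᵢ/(AᵢEᵢ) = 725/(1800×200×10³) + 750/(1025×29×10³) = 2.725×10⁻⁵ mm/N.
Hence P = δ_free / Σ(L/AE) = 2.169/2.725×10⁻⁵ = 79.62 kN (compressive).
σ_{concrete} = P / A = 79620 / 1025 = 77.68 MPa.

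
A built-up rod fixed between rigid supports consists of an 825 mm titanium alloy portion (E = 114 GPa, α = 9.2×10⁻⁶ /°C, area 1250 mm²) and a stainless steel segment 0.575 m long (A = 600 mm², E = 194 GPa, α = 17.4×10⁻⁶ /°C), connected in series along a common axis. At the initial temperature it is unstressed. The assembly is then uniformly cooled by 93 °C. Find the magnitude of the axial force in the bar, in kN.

If the supports were absent, the total length change would be Σ αᵢΔT Lᵢ = 9.2×10⁻⁶×93×825 + 17.4×10⁻⁶×93×575 = 1.636 mm.
The rigid supports impose zero overall length change; the single axial force P common to all segments must satisfy P Σ Lᵢ/(AᵢEᵢ) = δ_free.
The series flexibility is Σ Lᵢ/(AᵢEᵢ) = 825/(1250×114×10³) + 575/(600×194×10³) = 1.073×10⁻⁵ mm/N.
So P = 1.636 / 1.073×10⁻⁵ = 152.5 kN, tensile.

P ≈ 153 kN (tensile)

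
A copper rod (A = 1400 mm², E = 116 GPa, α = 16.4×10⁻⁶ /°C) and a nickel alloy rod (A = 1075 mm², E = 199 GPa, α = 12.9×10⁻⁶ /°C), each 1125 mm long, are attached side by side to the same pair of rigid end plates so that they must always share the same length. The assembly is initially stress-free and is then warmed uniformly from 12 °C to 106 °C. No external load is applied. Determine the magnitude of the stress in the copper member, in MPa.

Both members must finish at the same length. With the larger α, the copper tends to over-expand; the plates restrain it, putting the copper in compression and the nickel alloy in tension. With no external load the two internal forces are equal and opposite, magnitude P.
Compatibility of the two members (thermal + elastic change equal): (α₁ − α₂)ΔT = P·[1/(A₁E₁) + 1/(A₂E₂)].
|α₁ − α₂|·ΔT = 3.5×10⁻⁶ × 94 = 0.000329.
1/(A₁E₁) + 1/(A₂E₂) = 1/(1400×116×10³) + 1/(1075×199×10³) = 1.083×10⁻⁸ N⁻¹.
So P = 0.000329 / 1.083×10⁻⁸ = 30.37 kN.
σ_{copper} = P/A₁ = 30370/1400 = 21.69 MPa, compressive.

σ ≈ 21.7 MPa (compressive)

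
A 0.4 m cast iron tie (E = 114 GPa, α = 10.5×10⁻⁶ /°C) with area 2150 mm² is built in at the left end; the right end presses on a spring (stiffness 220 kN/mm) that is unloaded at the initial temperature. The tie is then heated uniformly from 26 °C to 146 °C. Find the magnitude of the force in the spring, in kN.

If the spring were absent the tie would lengthen by αΔT L = 10.5×10⁻⁶ × 120 × 400 = 0.504 mm.
Let P be the compressive force at the spring. The tie shortens elastically by PL/(AE) and the spring compresses by P/k; together these equal δ_free.
P [ L/(AE) + 1/k ] = δ_free → P [ 400/(2150×114×10³) + 1/(220×10³) ] = 0.504.
P = 0.504 / 6.177×10⁻⁶ = 81590 N.

P ≈ 81.6 kN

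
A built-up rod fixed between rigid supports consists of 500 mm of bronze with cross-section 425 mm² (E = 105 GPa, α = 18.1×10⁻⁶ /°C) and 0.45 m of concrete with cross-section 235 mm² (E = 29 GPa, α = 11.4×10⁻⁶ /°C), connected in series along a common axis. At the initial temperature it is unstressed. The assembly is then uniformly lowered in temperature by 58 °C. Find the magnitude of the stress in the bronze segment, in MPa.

Free thermal contraction of the whole bar: Σ αᵢΔT Lᵢ = 18.1×10⁻⁶×58×500 + 11.4×10⁻⁶×58×450 = 0.8224 mm.
Since the ends are fixed, an axial force P builds up, equal in every segment, with P · Σ Lᵢ/(AᵢEᵢ) = δ_free.
The series flexibility is Σ Lᵢ/(AᵢEᵢ) = 500/(425×105×10³) + 450/(235×29×10³) = 7.724×10⁻⁵ mm/N.
So P = 0.8224 / 7.724×10⁻⁵ = 10.65 kN, tensile.
σ_{bronze} = P / A = 10650 / 425 = 25.06 MPa.

σ ≈ 25.1 MPa (tensile)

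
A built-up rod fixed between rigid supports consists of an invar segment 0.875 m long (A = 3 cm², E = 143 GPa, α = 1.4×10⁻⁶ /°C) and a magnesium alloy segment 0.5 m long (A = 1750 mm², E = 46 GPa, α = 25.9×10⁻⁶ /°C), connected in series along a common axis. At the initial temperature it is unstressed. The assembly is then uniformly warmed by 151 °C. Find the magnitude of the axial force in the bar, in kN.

P ≈ 80.4 kN (compressive)

Free thermal expansion of the whole bar: Σ αᵢΔT Lᵢ = 1.4×10⁻⁶×151×875 + 25.9×10⁻⁶×151×500 = 2.14 mm.
The rigid supports impose zero overall length change; the single axial force P common to all segments must satisfy P Σ Lᵢ/(AᵢEᵢ) = δ_free.
The series flexibility is Σ Lᵢ/(AᵢEᵢ) = 875/(300×143×10³) + 500/(1750×46×10³) = 2.661×10⁻⁵ mm/N.
So P = 2.14 / 2.661×10⁻⁵ = 80.44 kN, compressive.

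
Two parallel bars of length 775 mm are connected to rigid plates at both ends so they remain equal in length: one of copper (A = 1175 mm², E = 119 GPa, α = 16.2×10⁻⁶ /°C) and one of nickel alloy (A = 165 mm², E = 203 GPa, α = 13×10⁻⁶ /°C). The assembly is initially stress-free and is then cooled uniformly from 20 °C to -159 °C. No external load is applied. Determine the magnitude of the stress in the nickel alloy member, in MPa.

The copper has the larger α, so on cooling it would change length more than the nickel alloy if both were free. The rigid plates force a common final length, so the copper is put into tension and the nickel alloy into compression, with equal and opposite forces P (no external load).
Equating the net (thermal + elastic) strains gives |α₁ − α₂|·ΔT = P·[1/(A₁E₁) + 1/(A₂E₂)].
|α₁ − α₂|·ΔT = 3.2×10⁻⁶ × 179 = 0.0005728.
1/(A₁E₁) + 1/(A₂E₂) = 1/(1175×119×10³) + 1/(165×203×10³) = 3.701×10⁻⁸ N⁻¹.
So P = 0.0005728 / 3.701×10⁻⁸ = 15.48 kN.
σ_{nickel alloy} = P/A₂ = 15480/165 = 93.81 MPa, compressive.

σ ≈ 93.8 MPa (compressive)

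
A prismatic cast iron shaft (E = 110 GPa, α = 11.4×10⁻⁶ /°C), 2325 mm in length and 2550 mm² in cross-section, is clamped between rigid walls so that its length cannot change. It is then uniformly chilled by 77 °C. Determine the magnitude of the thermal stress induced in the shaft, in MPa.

Because both ends are immovable the net strain is zero, and the suppressed thermal strain is αΔT = 11.4×10⁻⁶ × 77 = 877.8×10⁻⁶.
The stress required to suppress this strain is σ = Eε = 110×10³ × 877.8×10⁻⁶ = 96.56 MPa, tensile since the shaft is trying to contract.

σ ≈ 96.6 MPa (tensile)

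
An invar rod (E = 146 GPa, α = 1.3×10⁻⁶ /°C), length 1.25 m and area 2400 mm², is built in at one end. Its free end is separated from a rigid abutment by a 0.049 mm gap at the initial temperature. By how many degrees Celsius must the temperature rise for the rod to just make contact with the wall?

ΔT ≈ 30.2 °C

The gap closes when αΔT L = 0.049 mm, since the rod is still unstressed at that instant.
ΔT = 0.049 / (1.3×10⁻⁶ × 1250) = 30.15 °C.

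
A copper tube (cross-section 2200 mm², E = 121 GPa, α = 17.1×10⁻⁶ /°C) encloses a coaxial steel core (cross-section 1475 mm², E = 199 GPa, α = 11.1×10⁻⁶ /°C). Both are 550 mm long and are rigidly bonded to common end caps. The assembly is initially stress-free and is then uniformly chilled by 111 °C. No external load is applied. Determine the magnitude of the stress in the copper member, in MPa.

σ ≈ 42.3 MPa (tensile)

The copper has the larger α, so on cooling it would change length more than the steel if both were free. The rigid plates force a common final length, so the copper is put into tension and the steel into compression, with equal and opposite forces P (no external load).
Setting the final lengths equal and cancelling L: (α₁ − α₂)ΔT = P/(A₁E₁) + P/(A₂E₂).
|α₁ − α₂|·ΔT = 6×10⁻⁶ × 111 = 0.000666.
1/(A₁E₁) + 1/(A₂E₂) = 1/(2200×121×10³) + 1/(1475×199×10³) = 7.163×10⁻⁹ N⁻¹.
P = 0.000666 / 7.163×10⁻⁹ = 92970 N = 92.97 kN.
σ_{copper} = P/A₁ = 92970/2200 = 42.26 MPa, tensile.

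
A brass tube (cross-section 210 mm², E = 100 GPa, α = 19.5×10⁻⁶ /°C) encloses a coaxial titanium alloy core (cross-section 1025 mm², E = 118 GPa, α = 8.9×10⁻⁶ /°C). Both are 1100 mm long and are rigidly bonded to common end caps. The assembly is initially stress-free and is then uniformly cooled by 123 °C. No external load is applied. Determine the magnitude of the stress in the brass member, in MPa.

σ ≈ 111 MPa (tensile)

Both members must finish at the same length. With the larger α, the brass tends to over-contract; the plates restrain it, putting the brass in tension and the titanium alloy in compression. With no external load the two internal forces are equal and opposite, magnitude P.
Setting the final lengths equal and cancelling L: (α₁ − α₂)ΔT = P/(A₁E₁) + P/(A₂E₂).
|α₁ − α₂|·ΔT = 10.6×10⁻⁶ × 123 = 0.001304.
1/(A₁E₁) + 1/(A₂E₂) = 1/(210×100×10³) + 1/(1025×118×10³) = 5.589×10⁻⁸ N⁻¹.
P = 0.001304 / 5.589×10⁻⁸ = 23330 N = 23.33 kN.
σ_{brass} = P/A₁ = 23330/210 = 111.1 MPa, tensile.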